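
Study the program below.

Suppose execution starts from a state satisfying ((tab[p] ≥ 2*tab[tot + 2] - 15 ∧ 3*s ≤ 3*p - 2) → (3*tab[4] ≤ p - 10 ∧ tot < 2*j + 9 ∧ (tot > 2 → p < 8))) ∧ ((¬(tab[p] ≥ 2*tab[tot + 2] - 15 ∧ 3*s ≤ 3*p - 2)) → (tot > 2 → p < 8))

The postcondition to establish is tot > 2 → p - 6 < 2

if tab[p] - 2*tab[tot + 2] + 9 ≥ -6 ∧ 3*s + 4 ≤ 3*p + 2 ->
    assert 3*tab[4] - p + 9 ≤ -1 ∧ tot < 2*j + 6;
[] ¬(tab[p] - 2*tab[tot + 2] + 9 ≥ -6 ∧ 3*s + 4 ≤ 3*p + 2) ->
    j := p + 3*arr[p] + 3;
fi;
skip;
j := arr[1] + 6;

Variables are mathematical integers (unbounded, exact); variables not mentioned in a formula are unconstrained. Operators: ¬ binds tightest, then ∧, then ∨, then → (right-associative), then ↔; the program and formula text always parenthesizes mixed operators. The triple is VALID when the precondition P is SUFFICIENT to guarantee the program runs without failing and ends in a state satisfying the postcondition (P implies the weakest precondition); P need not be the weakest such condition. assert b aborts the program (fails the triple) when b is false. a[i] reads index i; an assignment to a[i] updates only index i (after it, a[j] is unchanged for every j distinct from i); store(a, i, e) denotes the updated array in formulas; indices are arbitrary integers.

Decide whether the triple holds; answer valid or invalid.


Working backward. After the program, the postcondition tot > 2 → p - 6 < 2 must hold; in canonical form it is tot > 2 → p < 8.
Before j := arr[1] + 6: tot > 2 → p < 8
Before skip: tot > 2 → p < 8
Then branch requires 3*tab[4] ≤ p - 10 ∧ tot < 2*j + 6 ∧ (tot > 2 → p < 8); else branch requires tot > 2 → p < 8.
Before the if: ((tab[p] ≥ 2*tab[tot + 2] - 15 ∧ 3*s ≤ 3*p - 2) → (3*tab[4] ≤ p - 10 ∧ tot < 2*j + 6 ∧ (tot > 2 → p < 8))) ∧ ((¬(tab[p] ≥ 2*tab[tot + 2] - 15 ∧ 3*s ≤ 3*p - 2)) → (tot > 2 → p < 8))
The weakest precondition is ((tab[p] ≥ 2*tab[tot + 2] - 15 ∧ 3*s ≤ 3*p - 2) → (3*tab[4] ≤ p - 10 ∧ tot < 2*j + 6 ∧ (tot > 2 → p < 8))) ∧ ((¬(tab[p] ≥ 2*tab[tot + 2] - 15 ∧ 3*s ≤ 3*p - 2)) → (tot > 2 → p < 8)).
Check whether ((tab[p] ≥ 2*tab[tot + 2] - 15 ∧ 3*s ≤ 3*p - 2) → (3*tab[4] ≤ p - 10 ∧ tot < 2*j + 9 ∧ (tot > 2 → p < 8))) ∧ ((¬(tab[p] ≥ 2*tab[tot + 2] - 15 ∧ 3*s ≤ 3*p - 2)) → (tot > 2 → p < 8)) implies it.
Countermodel: at the initial state j = -3, p = 1, s = 0, tab = {[1] = 0, [2] = -7040, [4] = -3, elsewhere -7040}, tot = 0, the precondition holds but the weakest precondition fails.
Answer: invalid


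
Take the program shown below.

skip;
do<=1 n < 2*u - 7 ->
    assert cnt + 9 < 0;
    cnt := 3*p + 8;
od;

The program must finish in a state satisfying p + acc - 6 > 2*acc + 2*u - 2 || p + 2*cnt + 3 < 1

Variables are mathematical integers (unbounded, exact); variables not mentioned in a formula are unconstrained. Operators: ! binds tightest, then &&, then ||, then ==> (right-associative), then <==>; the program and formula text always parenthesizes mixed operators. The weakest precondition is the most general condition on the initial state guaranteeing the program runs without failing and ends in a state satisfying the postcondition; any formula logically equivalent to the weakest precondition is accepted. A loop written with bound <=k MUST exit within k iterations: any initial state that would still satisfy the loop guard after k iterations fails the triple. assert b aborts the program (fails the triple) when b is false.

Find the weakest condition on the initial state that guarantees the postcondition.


Working backward. After the program, the postcondition p + acc - 6 > 2*acc + 2*u - 2 || p + 2*cnt + 3 < 1 must hold; in canonical form it is p > acc + 2*u + 4 || 2*cnt + p < -2.
Before the loop (bound <=1), unroll the exhaustion recursion (WP_0 = exit-now case; WP_j = one more guarded iteration, up to j = 1):
  WP_0: (!(n < 2*u - 7)) && (p > acc + 2*u + 4 || 2*cnt + p < -2)
  WP_1: (n < 2*u - 7 ==> (cnt < -9 && (!(n < 2*u - 7)) && (p > acc + 2*u + 4 || 7*p < -18))) && ((!(n < 2*u - 7)) ==> (p > acc + 2*u + 4 || 2*cnt + p < -2))
So before the loop: (n < 2*u - 7 ==> (cnt < -9 && (!(n < 2*u - 7)) && (p > acc + 2*u + 4 || 7*p < -18))) && ((!(n < 2*u - 7)) ==> (p > acc + 2*u + 4 || 2*cnt + p < -2))
Before skip: (n < 2*u - 7 ==> (cnt < -9 && (!(n < 2*u - 7)) && (p > acc + 2*u + 4 || 7*p < -18))) && ((!(n < 2*u - 7)) ==> (p > acc + 2*u + 4 || 2*cnt + p < -2))
Answer: WP = (n < 2*u - 7 ==> (cnt < -9 && (!(n < 2*u - 7)) && (p > acc + 2*u + 4 || 7*p < -18))) && ((!(n < 2*u - 7)) ==> (p > acc + 2*u + 4 || 2*cnt + p < -2))


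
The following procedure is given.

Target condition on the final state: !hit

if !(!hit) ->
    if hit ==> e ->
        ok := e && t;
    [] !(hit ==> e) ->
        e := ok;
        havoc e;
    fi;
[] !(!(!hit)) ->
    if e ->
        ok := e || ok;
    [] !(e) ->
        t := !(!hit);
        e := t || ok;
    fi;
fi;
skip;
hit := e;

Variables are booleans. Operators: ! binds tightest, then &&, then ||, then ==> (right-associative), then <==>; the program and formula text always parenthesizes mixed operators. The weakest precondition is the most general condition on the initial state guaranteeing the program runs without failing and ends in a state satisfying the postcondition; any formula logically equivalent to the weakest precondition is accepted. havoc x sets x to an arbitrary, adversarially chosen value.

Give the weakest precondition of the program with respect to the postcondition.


Working backward. After the program, !hit must hold.
Before hit := e: !e
Before skip: !e
Then branch requires ((hit ==> e) ==> (!e)) && (hit ==> e); else branch requires (e ==> (!e)) && ((!e) ==> (!(hit || ok))).
Before the if: (hit ==> (((hit ==> e) ==> (!e)) && (hit ==> e))) && ((!hit) ==> ((e ==> (!e)) && ((!e) ==> (!(hit || ok)))))
Answer: WP = (hit ==> (((hit ==> e) ==> (!e)) && (hit ==> e))) && ((!hit) ==> ((e ==> (!e)) && ((!e) ==> (!(hit || ok)))))


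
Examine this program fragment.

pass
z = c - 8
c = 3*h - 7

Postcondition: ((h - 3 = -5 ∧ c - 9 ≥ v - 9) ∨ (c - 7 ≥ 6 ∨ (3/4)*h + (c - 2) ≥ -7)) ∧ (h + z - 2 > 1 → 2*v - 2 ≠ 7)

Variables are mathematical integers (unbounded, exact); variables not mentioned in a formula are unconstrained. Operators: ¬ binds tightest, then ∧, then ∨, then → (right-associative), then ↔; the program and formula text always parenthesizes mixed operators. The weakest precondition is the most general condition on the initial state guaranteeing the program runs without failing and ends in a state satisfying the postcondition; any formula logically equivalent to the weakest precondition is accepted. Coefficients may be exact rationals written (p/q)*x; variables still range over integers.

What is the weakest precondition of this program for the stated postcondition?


Working backward. After the program, the postcondition ((h - 3 = -5 ∧ c - 9 ≥ v - 9) ∨ (c - 7 ≥ 6 ∨ (3/4)*h + (c - 2) ≥ -7)) ∧ (h + z - 2 > 1 → 2*v - 2 ≠ 7) must hold; in canonical form it is ((h = -2 ∧ c ≥ v) ∨ c ≥ 13 ∨ c + (3/4)*h ≥ -5) ∧ (h + z > 3 → 2*v ≠ 9).
Before c := 3*h - 7: ((h = -2 ∧ 3*h ≥ v + 7) ∨ 3*h ≥ 20 ∨ (15/4)*h ≥ 2) ∧ (h + z > 3 → 2*v ≠ 9)
Before z := c - 8: ((h = -2 ∧ 3*h ≥ v + 7) ∨ 3*h ≥ 20 ∨ (15/4)*h ≥ 2) ∧ (c + h > 11 → 2*v ≠ 9)
Before skip: ((h = -2 ∧ 3*h ≥ v + 7) ∨ 3*h ≥ 20 ∨ (15/4)*h ≥ 2) ∧ (c + h > 11 → 2*v ≠ 9)
Answer: WP = ((h = -2 ∧ 3*h ≥ v + 7) ∨ 3*h ≥ 20 ∨ (15/4)*h ≥ 2) ∧ (c + h > 11 → 2*v ≠ 9)


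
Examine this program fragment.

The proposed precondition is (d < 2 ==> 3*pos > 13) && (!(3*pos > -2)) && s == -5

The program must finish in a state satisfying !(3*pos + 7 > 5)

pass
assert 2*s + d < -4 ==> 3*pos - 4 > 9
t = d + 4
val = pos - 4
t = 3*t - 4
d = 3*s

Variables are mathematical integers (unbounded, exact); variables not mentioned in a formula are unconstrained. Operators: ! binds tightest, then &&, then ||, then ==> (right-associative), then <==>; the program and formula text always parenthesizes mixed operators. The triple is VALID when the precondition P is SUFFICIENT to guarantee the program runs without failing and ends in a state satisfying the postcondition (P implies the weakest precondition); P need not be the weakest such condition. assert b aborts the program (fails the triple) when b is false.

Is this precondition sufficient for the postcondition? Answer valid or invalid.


Working backward. After the program, the postcondition !(3*pos + 7 > 5) must hold; in canonical form it is !(3*pos > -2).
Before d := 3*s: !(3*pos > -2)
Before t := 3*t - 4: !(3*pos > -2)
Before val := pos - 4: !(3*pos > -2)
Before t := d + 4: !(3*pos > -2)
Before assert 2*s + d < -4 ==> 3*pos - 4 > 9: (d + 2*s < -4 ==> 3*pos > 13) && (!(3*pos > -2))
Before skip: (d + 2*s < -4 ==> 3*pos > 13) && (!(3*pos > -2))
The weakest precondition is (d + 2*s < -4 ==> 3*pos > 13) && (!(3*pos > -2)).
Check whether (d < 2 ==> 3*pos > 13) && (!(3*pos > -2)) && s == -5 implies it.
Countermodel: at the initial state d = 2, pos = -1, s = -5, the precondition holds but the weakest precondition fails.
Answer: invalid


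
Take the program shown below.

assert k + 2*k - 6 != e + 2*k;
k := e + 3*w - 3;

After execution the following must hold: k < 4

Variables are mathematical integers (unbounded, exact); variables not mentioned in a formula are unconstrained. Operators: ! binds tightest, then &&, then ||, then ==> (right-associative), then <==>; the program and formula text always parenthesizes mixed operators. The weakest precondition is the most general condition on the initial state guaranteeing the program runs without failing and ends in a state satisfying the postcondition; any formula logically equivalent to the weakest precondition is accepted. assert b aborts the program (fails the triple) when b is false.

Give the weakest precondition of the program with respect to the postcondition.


Working backward. After the program, k < 4 must hold.
Before k := e + 3*w - 3: e + 3*w < 7
Before assert k + 2*k - 6 != e + 2*k: k != e + 6 && e + 3*w < 7
Answer: WP = k != e + 6 && e + 3*w < 7


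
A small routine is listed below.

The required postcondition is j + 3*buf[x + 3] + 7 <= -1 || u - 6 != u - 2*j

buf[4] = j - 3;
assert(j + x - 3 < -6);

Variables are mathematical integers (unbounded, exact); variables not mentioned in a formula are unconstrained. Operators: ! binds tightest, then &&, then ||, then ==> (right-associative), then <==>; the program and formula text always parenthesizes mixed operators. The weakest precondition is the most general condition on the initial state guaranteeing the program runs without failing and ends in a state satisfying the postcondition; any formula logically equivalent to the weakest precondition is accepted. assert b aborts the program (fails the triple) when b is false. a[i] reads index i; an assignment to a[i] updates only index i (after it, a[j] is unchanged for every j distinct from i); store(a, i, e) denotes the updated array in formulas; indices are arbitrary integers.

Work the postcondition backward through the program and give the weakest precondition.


Working backward. After the program, the postcondition j + 3*buf[x + 3] + 7 <= -1 || u - 6 != u - 2*j must hold; in canonical form it is 3*buf[x + 3] + j <= -8 || 2*j != 6.
Before assert j + x - 3 < -6: j + x < -3 && (3*buf[x + 3] + j <= -8 || 2*j != 6)
Before buf[4] := j - 3: j + x < -3 && (3*store(buf, 4, j - 3)[x + 3] + j <= -8 || 2*j != 6)
Answer: WP = j + x < -3 && (3*store(buf, 4, j - 3)[x + 3] + j <= -8 || 2*j != 6)


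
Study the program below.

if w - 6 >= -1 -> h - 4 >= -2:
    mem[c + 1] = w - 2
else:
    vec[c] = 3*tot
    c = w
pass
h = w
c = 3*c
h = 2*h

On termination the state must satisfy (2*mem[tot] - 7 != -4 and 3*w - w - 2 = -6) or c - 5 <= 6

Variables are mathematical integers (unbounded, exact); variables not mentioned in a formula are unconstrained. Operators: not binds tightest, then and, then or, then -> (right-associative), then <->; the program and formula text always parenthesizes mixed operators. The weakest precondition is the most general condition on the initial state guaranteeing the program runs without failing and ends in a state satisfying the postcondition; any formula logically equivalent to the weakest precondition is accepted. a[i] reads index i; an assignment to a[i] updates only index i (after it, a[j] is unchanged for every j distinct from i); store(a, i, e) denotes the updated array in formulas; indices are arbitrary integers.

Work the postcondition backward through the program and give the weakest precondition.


Working backward. After the program, the postcondition (2*mem[tot] - 7 != -4 and 3*w - w - 2 = -6) or c - 5 <= 6 must hold; in canonical form it is (2*mem[tot] != 3 and 2*w = -4) or c <= 11.
Before h := 2*h: (2*mem[tot] != 3 and 2*w = -4) or c <= 11
Before c := 3*c: (2*mem[tot] != 3 and 2*w = -4) or 3*c <= 11
Before h := w: (2*mem[tot] != 3 and 2*w = -4) or 3*c <= 11
Before skip: (2*mem[tot] != 3 and 2*w = -4) or 3*c <= 11
Then branch requires (2*store(mem, c + 1, w - 2)[tot] != 3 and 2*w = -4) or 3*c <= 11; else branch requires (2*mem[tot] != 3 and 2*w = -4) or 3*w <= 11.
Before the if: ((w >= 5 -> h >= 2) -> ((2*store(mem, c + 1, w - 2)[tot] != 3 and 2*w = -4) or 3*c <= 11)) and ((not (w >= 5 -> h >= 2)) -> ((2*mem[tot] != 3 and 2*w = -4) or 3*w <= 11))
Answer: WP = ((w >= 5 -> h >= 2) -> ((2*store(mem, c + 1, w - 2)[tot] != 3 and 2*w = -4) or 3*c <= 11)) and ((not (w >= 5 -> h >= 2)) -> ((2*mem[tot] != 3 and 2*w = -4) or 3*w <= 11))


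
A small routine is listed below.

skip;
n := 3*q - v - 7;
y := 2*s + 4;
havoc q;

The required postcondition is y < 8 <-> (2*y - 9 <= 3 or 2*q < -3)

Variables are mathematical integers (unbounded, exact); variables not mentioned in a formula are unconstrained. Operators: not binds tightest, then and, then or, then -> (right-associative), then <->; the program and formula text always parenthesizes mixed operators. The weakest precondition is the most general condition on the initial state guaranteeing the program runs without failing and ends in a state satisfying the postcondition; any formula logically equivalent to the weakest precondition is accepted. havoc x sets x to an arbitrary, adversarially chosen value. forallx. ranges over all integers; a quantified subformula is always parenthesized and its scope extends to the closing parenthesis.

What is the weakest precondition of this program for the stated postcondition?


Working backward. After the program, the postcondition y < 8 <-> (2*y - 9 <= 3 or 2*q < -3) must hold; in canonical form it is y < 8 <-> (2*y <= 12 or 2*q < -3).
Before havoc q: forall q_1. (y < 8 <-> (2*y <= 12 or 2*q_1 < -3))
Before y := 2*s + 4: forall q_1. (2*s < 4 <-> (4*s <= 4 or 2*q_1 < -3))
Before n := 3*q - v - 7: forall q_1. (2*s < 4 <-> (4*s <= 4 or 2*q_1 < -3))
Before skip: forall q_1. (2*s < 4 <-> (4*s <= 4 or 2*q_1 < -3))
Answer: WP = forall q_1. (2*s < 4 <-> (4*s <= 4 or 2*q_1 < -3))


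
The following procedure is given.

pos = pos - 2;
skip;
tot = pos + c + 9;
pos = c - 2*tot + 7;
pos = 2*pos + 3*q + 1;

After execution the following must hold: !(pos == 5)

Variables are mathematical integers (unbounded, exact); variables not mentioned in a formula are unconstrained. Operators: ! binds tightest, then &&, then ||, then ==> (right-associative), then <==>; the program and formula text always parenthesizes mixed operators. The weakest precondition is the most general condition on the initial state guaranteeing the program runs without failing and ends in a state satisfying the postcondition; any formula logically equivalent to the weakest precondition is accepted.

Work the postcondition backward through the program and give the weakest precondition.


Working backward. After the program, !(pos == 5) must hold.
Before pos := 2*pos + 3*q + 1: !(2*pos + 3*q == 4)
Before pos := c - 2*tot + 7: !(2*c + 3*q == 4*tot - 10)
Before tot := pos + c + 9: !(3*q == 2*c + 4*pos + 26)
Before skip: !(3*q == 2*c + 4*pos + 26)
Before pos := pos - 2: !(3*q == 2*c + 4*pos + 18)
Answer: WP = !(3*q == 2*c + 4*pos + 18)


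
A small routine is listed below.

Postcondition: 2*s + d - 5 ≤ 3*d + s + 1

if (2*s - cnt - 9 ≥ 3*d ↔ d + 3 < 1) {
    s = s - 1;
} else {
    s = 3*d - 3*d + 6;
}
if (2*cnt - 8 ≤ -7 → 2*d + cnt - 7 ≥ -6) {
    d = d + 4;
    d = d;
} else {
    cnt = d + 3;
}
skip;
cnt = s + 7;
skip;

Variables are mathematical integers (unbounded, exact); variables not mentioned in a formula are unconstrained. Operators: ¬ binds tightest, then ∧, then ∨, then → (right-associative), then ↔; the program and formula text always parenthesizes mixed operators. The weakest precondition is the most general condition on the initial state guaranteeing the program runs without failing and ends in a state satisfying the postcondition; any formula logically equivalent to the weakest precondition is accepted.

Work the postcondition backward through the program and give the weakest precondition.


Working backward. After the program, the postcondition 2*s + d - 5 ≤ 3*d + s + 1 must hold; in canonical form it is s ≤ 2*d + 6.
Before skip: s ≤ 2*d + 6
Before cnt := s + 7: s ≤ 2*d + 6
Before skip: s ≤ 2*d + 6
Then branch requires s ≤ 2*d + 14; else branch requires s ≤ 2*d + 6.
Before the if: ((2*cnt ≤ 1 → cnt + 2*d ≥ 1) → s ≤ 2*d + 14) ∧ ((¬(2*cnt ≤ 1 → cnt + 2*d ≥ 1)) → s ≤ 2*d + 6)
Then branch requires ((2*cnt ≤ 1 → cnt + 2*d ≥ 1) → s ≤ 2*d + 15) ∧ ((¬(2*cnt ≤ 1 → cnt + 2*d ≥ 1)) → s ≤ 2*d + 7); else branch requires ((2*cnt ≤ 1 → cnt + 2*d ≥ 1) → 2*d ≥ -8) ∧ ((¬(2*cnt ≤ 1 → cnt + 2*d ≥ 1)) → 2*d ≥ 0).
Before the if: ((2*s ≥ cnt + 3*d + 9 ↔ d < -2) → (((2*cnt ≤ 1 → cnt + 2*d ≥ 1) → s ≤ 2*d + 15) ∧ ((¬(2*cnt ≤ 1 → cnt + 2*d ≥ 1)) → s ≤ 2*d + 7))) ∧ ((¬(2*s ≥ cnt + 3*d + 9 ↔ d < -2)) → (((2*cnt ≤ 1 → cnt + 2*d ≥ 1) → 2*d ≥ -8) ∧ ((¬(2*cnt ≤ 1 → cnt + 2*d ≥ 1)) → 2*d ≥ 0)))
Answer: WP = ((2*s ≥ cnt + 3*d + 9 ↔ d < -2) → (((2*cnt ≤ 1 → cnt + 2*d ≥ 1) → s ≤ 2*d + 15) ∧ ((¬(2*cnt ≤ 1 → cnt + 2*d ≥ 1)) → s ≤ 2*d + 7))) ∧ ((¬(2*s ≥ cnt + 3*d + 9 ↔ d < -2)) → (((2*cnt ≤ 1 → cnt + 2*d ≥ 1) → 2*d ≥ -8) ∧ ((¬(2*cnt ≤ 1 → cnt + 2*d ≥ 1)) → 2*d ≥ 0)))


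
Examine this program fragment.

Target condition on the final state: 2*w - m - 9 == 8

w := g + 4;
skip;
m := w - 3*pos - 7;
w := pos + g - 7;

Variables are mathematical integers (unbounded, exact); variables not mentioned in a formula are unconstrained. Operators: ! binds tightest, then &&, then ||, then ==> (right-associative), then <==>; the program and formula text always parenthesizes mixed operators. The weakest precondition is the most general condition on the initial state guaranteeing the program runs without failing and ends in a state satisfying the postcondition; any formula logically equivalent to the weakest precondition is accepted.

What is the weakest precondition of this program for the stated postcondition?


Working backward. After the program, the postcondition 2*w - m - 9 == 8 must hold; in canonical form it is 2*w == m + 17.
Before w := pos + g - 7: 2*g + 2*pos == m + 31
Before m := w - 3*pos - 7: 2*g + 5*pos == w + 24
Before skip: 2*g + 5*pos == w + 24
Before w := g + 4: g + 5*pos == 28
Answer: WP = g + 5*pos == 28


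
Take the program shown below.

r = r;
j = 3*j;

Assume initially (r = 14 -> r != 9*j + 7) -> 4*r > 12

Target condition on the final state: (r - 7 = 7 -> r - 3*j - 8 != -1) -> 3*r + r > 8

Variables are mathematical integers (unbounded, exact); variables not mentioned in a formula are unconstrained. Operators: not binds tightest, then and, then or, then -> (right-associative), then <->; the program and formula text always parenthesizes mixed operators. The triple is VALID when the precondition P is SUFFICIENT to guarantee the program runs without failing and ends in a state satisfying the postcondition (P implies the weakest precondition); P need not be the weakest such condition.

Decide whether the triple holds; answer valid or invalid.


Working backward. After the program, the postcondition (r - 7 = 7 -> r - 3*j - 8 != -1) -> 3*r + r > 8 must hold; in canonical form it is (r = 14 -> r != 3*j + 7) -> 4*r > 8.
Before j := 3*j: (r = 14 -> r != 9*j + 7) -> 4*r > 8
Before r := r: (r = 14 -> r != 9*j + 7) -> 4*r > 8
The weakest precondition is (r = 14 -> r != 9*j + 7) -> 4*r > 8.
Check whether (r = 14 -> r != 9*j + 7) -> 4*r > 12 implies it.
Every state satisfying the precondition satisfies the weakest precondition: the implication holds.
Answer: valid


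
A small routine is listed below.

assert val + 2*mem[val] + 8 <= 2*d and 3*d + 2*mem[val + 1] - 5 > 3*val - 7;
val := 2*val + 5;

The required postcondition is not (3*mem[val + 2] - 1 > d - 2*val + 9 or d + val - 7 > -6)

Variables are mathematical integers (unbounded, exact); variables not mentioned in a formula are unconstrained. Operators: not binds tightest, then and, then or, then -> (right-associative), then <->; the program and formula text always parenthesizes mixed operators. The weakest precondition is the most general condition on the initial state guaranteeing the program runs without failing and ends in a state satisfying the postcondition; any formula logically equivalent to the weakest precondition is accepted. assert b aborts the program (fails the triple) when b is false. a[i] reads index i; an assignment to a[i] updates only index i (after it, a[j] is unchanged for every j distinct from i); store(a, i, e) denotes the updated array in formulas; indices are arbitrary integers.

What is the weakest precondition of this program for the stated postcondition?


Working backward. After the program, the postcondition not (3*mem[val + 2] - 1 > d - 2*val + 9 or d + val - 7 > -6) must hold; in canonical form it is not (3*mem[val + 2] + 2*val > d + 10 or d + val > 1).
Before val := 2*val + 5: not (3*mem[2*val + 7] + 4*val > d or d + 2*val > -4)
Before assert val + 2*mem[val] + 8 <= 2*d and 3*d + 2*mem[val + 1] - 5 > 3*val - 7: 2*mem[val] + val <= 2*d - 8 and 2*mem[val + 1] + 3*d > 3*val - 2 and (not (3*mem[2*val + 7] + 4*val > d or d + 2*val > -4))
Answer: WP = 2*mem[val] + val <= 2*d - 8 and 2*mem[val + 1] + 3*d > 3*val - 2 and (not (3*mem[2*val + 7] + 4*val > d or d + 2*val > -4))


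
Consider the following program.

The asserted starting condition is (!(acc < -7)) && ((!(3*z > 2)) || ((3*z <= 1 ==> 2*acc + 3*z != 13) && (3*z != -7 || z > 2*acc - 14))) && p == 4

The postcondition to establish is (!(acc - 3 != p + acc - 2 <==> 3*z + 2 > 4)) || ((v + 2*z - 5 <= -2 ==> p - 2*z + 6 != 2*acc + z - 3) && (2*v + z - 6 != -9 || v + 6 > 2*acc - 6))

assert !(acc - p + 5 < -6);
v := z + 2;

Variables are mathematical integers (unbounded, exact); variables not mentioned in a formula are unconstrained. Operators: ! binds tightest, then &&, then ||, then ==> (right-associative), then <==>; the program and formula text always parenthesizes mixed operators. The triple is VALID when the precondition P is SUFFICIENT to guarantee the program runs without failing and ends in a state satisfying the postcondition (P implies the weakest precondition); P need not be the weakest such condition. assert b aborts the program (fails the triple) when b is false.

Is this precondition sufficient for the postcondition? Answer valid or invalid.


Working backward. After the program, the postcondition (!(acc - 3 != p + acc - 2 <==> 3*z + 2 > 4)) || ((v + 2*z - 5 <= -2 ==> p - 2*z + 6 != 2*acc + z - 3) && (2*v + z - 6 != -9 || v + 6 > 2*acc - 6)) must hold; in canonical form it is (!(p != -1 <==> 3*z > 2)) || ((v + 2*z <= 3 ==> p != 2*acc + 3*z - 9) && (2*v + z != -3 || v > 2*acc - 12)).
Before v := z + 2: (!(p != -1 <==> 3*z > 2)) || ((3*z <= 1 ==> p != 2*acc + 3*z - 9) && (3*z != -7 || z > 2*acc - 14))
Before assert !(acc - p + 5 < -6): (!(acc < p - 11)) && ((!(p != -1 <==> 3*z > 2)) || ((3*z <= 1 ==> p != 2*acc + 3*z - 9) && (3*z != -7 || z > 2*acc - 14)))
The weakest precondition is (!(acc < p - 11)) && ((!(p != -1 <==> 3*z > 2)) || ((3*z <= 1 ==> p != 2*acc + 3*z - 9) && (3*z != -7 || z > 2*acc - 14))).
Check whether (!(acc < -7)) && ((!(3*z > 2)) || ((3*z <= 1 ==> 2*acc + 3*z != 13) && (3*z != -7 || z > 2*acc - 14))) && p == 4 implies it.
Every state satisfying the precondition satisfies the weakest precondition: the implication holds.
Answer: valid


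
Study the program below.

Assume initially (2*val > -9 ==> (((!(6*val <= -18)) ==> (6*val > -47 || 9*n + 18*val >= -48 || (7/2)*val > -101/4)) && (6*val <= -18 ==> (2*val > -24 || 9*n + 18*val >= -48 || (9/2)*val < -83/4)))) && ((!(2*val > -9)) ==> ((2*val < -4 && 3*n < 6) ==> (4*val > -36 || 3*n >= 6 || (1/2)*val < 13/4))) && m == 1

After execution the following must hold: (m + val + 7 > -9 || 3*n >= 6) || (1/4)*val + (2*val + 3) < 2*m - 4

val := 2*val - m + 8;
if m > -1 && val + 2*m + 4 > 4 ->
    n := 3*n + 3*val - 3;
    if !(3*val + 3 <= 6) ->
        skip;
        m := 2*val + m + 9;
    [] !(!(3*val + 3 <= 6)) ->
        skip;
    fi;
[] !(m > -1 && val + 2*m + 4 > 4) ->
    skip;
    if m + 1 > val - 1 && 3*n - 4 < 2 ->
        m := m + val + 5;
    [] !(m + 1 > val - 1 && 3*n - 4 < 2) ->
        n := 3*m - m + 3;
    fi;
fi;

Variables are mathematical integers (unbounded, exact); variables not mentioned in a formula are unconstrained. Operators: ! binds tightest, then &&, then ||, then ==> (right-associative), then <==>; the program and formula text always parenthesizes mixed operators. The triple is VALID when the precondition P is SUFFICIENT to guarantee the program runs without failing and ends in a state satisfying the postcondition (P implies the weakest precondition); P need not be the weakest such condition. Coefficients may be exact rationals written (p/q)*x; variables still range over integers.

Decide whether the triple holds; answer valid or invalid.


Working backward. After the program, the postcondition (m + val + 7 > -9 || 3*n >= 6) || (1/4)*val + (2*val + 3) < 2*m - 4 must hold; in canonical form it is m + val > -16 || 3*n >= 6 || (9/4)*val < 2*m - 7.
Then branch requires ((!(3*val <= 3)) ==> (m + 3*val > -25 || 9*n + 9*val >= 15 || 2*m + (7/4)*val > -11)) && (3*val <= 3 ==> (m + val > -16 || 9*n + 9*val >= 15 || (9/4)*val < 2*m - 7)); else branch requires ((m > val - 2 && 3*n < 6) ==> (m + 2*val > -21 || 3*n >= 6 || (1/4)*val < 2*m + 3)) && ((!(m > val - 2 && 3*n < 6)) ==> (m + val > -16 || 6*m >= -3 || (9/4)*val < 2*m - 7)).
Before the if: ((m > -1 && 2*m + val > 0) ==> (((!(3*val <= 3)) ==> (m + 3*val > -25 || 9*n + 9*val >= 15 || 2*m + (7/4)*val > -11)) && (3*val <= 3 ==> (m + val > -16 || 9*n + 9*val >= 15 || (9/4)*val < 2*m - 7)))) && ((!(m > -1 && 2*m + val > 0)) ==> (((m > val - 2 && 3*n < 6) ==> (m + 2*val > -21 || 3*n >= 6 || (1/4)*val < 2*m + 3)) && ((!(m > val - 2 && 3*n < 6)) ==> (m + val > -16 || 6*m >= -3 || (9/4)*val < 2*m - 7))))
Before val := 2*val - m + 8: ((m > -1 && m + 2*val > -8) ==> (((!(6*val <= 3*m - 21)) ==> (6*val > 2*m - 49 || 9*n + 18*val >= 9*m - 57 || (1/4)*m + (7/2)*val > -25)) && (6*val <= 3*m - 21 ==> (2*val > -24 || 9*n + 18*val >= 9*m - 57 || (9/2)*val < (17/4)*m - 25)))) && ((!(m > -1 && m + 2*val > -8)) ==> (((2*m > 2*val + 6 && 3*n < 6) ==> (4*val > m - 37 || 3*n >= 6 || (1/2)*val < (9/4)*m + 1)) && ((!(2*m > 2*val + 6 && 3*n < 6)) ==> (2*val > -24 || 6*m >= -3 || (9/2)*val < (17/4)*m - 25))))
The weakest precondition is ((m > -1 && m + 2*val > -8) ==> (((!(6*val <= 3*m - 21)) ==> (6*val > 2*m - 49 || 9*n + 18*val >= 9*m - 57 || (1/4)*m + (7/2)*val > -25)) && (6*val <= 3*m - 21 ==> (2*val > -24 || 9*n + 18*val >= 9*m - 57 || (9/2)*val < (17/4)*m - 25)))) && ((!(m > -1 && m + 2*val > -8)) ==> (((2*m > 2*val + 6 && 3*n < 6) ==> (4*val > m - 37 || 3*n >= 6 || (1/2)*val < (9/4)*m + 1)) && ((!(2*m > 2*val + 6 && 3*n < 6)) ==> (2*val > -24 || 6*m >= -3 || (9/2)*val < (17/4)*m - 25)))).
Check whether (2*val > -9 ==> (((!(6*val <= -18)) ==> (6*val > -47 || 9*n + 18*val >= -48 || (7/2)*val > -101/4)) && (6*val <= -18 ==> (2*val > -24 || 9*n + 18*val >= -48 || (9/2)*val < -83/4)))) && ((!(2*val > -9)) ==> ((2*val < -4 && 3*n < 6) ==> (4*val > -36 || 3*n >= 6 || (1/2)*val < 13/4))) && m == 1 implies it.
Every state satisfying the precondition satisfies the weakest precondition: the implication holds.
Answer: valid


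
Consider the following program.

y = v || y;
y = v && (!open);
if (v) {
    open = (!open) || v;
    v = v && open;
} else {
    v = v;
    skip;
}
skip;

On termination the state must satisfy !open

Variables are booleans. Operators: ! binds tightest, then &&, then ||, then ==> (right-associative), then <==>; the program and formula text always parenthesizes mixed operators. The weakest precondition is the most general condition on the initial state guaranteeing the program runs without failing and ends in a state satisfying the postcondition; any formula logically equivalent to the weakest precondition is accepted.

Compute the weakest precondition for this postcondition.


Working backward. After the program, !open must hold.
Before skip: !open
Then branch requires !((!open) || v); else branch requires !open.
Before the if: (v ==> (!((!open) || v))) && ((!v) ==> (!open))
Before y := v && (!open): (v ==> (!((!open) || v))) && ((!v) ==> (!open))
Before y := v || y: (v ==> (!((!open) || v))) && ((!v) ==> (!open))
Answer: WP = (v ==> (!((!open) || v))) && ((!v) ==> (!open))


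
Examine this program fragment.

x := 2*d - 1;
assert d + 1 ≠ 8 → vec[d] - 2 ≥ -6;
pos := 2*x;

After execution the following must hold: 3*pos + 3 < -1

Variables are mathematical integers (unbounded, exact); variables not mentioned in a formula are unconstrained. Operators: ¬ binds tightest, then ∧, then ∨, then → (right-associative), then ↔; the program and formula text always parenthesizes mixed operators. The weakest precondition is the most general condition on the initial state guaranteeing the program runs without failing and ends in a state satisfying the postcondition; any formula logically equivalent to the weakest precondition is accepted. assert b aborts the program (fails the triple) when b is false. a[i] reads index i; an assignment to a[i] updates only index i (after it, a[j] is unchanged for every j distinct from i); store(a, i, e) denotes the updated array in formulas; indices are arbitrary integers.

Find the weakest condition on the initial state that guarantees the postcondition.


Working backward. After the program, the postcondition 3*pos + 3 < -1 must hold; in canonical form it is 3*pos < -4.
Before pos := 2*x: 6*x < -4
Before assert d + 1 ≠ 8 → vec[d] - 2 ≥ -6: (d ≠ 7 → vec[d] ≥ -4) ∧ 6*x < -4
Before x := 2*d - 1: (d ≠ 7 → vec[d] ≥ -4) ∧ 12*d < 2
Answer: WP = (d ≠ 7 → vec[d] ≥ -4) ∧ 12*d < 2


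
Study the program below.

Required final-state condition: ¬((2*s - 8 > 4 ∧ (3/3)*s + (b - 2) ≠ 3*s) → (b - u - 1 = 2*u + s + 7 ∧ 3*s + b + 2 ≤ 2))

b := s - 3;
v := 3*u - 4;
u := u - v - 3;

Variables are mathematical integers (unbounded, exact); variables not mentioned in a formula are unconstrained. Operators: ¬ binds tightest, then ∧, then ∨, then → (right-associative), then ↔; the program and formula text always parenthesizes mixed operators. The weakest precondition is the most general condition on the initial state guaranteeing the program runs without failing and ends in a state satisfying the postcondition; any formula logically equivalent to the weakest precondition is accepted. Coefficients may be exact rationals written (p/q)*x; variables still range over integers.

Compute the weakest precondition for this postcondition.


Working backward. After the program, the postcondition ¬((2*s - 8 > 4 ∧ (3/3)*s + (b - 2) ≠ 3*s) → (b - u - 1 = 2*u + s + 7 ∧ 3*s + b + 2 ≤ 2)) must hold; in canonical form it is ¬((2*s > 12 ∧ b ≠ 2*s + 2) → (b = s + 3*u + 8 ∧ b + 3*s ≤ 0)).
Before u := u - v - 3: ¬((2*s > 12 ∧ b ≠ 2*s + 2) → (b + 3*v = s + 3*u - 1 ∧ b + 3*s ≤ 0))
Before v := 3*u - 4: ¬((2*s > 12 ∧ b ≠ 2*s + 2) → (b + 6*u = s + 11 ∧ b + 3*s ≤ 0))
Before b := s - 3: ¬((2*s > 12 ∧ s ≠ -5) → (6*u = 14 ∧ 4*s ≤ 3))
Answer: WP = ¬((2*s > 12 ∧ s ≠ -5) → (6*u = 14 ∧ 4*s ≤ 3))


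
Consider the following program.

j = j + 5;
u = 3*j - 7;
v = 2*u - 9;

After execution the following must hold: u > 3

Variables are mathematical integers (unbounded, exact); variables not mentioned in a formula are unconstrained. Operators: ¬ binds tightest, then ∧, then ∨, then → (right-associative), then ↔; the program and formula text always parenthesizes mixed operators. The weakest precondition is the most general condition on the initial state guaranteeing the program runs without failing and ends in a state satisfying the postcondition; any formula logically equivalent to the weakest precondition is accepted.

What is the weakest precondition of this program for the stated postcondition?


Working backward. After the program, u > 3 must hold.
Before v := 2*u - 9: u > 3
Before u := 3*j - 7: 3*j > 10
Before j := j + 5: 3*j > -5
Answer: WP = 3*j > -5


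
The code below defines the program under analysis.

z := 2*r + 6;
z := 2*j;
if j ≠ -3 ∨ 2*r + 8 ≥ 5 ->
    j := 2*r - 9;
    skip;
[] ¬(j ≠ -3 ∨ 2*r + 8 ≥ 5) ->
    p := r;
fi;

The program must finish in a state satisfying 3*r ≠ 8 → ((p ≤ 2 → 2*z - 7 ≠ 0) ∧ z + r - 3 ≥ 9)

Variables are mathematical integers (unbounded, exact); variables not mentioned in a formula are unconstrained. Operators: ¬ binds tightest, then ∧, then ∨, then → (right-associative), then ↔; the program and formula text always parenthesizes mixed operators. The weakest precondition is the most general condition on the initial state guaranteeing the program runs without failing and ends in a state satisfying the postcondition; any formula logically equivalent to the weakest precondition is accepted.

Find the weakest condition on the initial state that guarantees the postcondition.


Working backward. After the program, the postcondition 3*r ≠ 8 → ((p ≤ 2 → 2*z - 7 ≠ 0) ∧ z + r - 3 ≥ 9) must hold; in canonical form it is 3*r ≠ 8 → ((p ≤ 2 → 2*z ≠ 7) ∧ r + z ≥ 12).
Then branch requires 3*r ≠ 8 → ((p ≤ 2 → 2*z ≠ 7) ∧ r + z ≥ 12); else branch requires 3*r ≠ 8 → ((r ≤ 2 → 2*z ≠ 7) ∧ r + z ≥ 12).
Before the if: ((j ≠ -3 ∨ 2*r ≥ -3) → (3*r ≠ 8 → ((p ≤ 2 → 2*z ≠ 7) ∧ r + z ≥ 12))) ∧ ((¬(j ≠ -3 ∨ 2*r ≥ -3)) → (3*r ≠ 8 → ((r ≤ 2 → 2*z ≠ 7) ∧ r + z ≥ 12)))
Before z := 2*j: ((j ≠ -3 ∨ 2*r ≥ -3) → (3*r ≠ 8 → ((p ≤ 2 → 4*j ≠ 7) ∧ 2*j + r ≥ 12))) ∧ ((¬(j ≠ -3 ∨ 2*r ≥ -3)) → (3*r ≠ 8 → ((r ≤ 2 → 4*j ≠ 7) ∧ 2*j + r ≥ 12)))
Before z := 2*r + 6: ((j ≠ -3 ∨ 2*r ≥ -3) → (3*r ≠ 8 → ((p ≤ 2 → 4*j ≠ 7) ∧ 2*j + r ≥ 12))) ∧ ((¬(j ≠ -3 ∨ 2*r ≥ -3)) → (3*r ≠ 8 → ((r ≤ 2 → 4*j ≠ 7) ∧ 2*j + r ≥ 12)))
Answer: WP = ((j ≠ -3 ∨ 2*r ≥ -3) → (3*r ≠ 8 → ((p ≤ 2 → 4*j ≠ 7) ∧ 2*j + r ≥ 12))) ∧ ((¬(j ≠ -3 ∨ 2*r ≥ -3)) → (3*r ≠ 8 → ((r ≤ 2 → 4*j ≠ 7) ∧ 2*j + r ≥ 12)))


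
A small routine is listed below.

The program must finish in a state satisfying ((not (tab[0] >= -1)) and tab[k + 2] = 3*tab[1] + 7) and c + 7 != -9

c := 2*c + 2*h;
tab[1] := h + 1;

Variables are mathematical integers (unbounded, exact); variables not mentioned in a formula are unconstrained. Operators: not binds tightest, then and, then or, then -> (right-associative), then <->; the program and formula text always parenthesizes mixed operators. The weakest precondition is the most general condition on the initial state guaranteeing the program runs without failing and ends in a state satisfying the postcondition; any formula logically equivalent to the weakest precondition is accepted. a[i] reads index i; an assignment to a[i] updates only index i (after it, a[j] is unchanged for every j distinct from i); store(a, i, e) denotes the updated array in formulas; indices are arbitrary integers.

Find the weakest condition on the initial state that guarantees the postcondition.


Working backward. After the program, the postcondition ((not (tab[0] >= -1)) and tab[k + 2] = 3*tab[1] + 7) and c + 7 != -9 must hold; in canonical form it is (not (tab[0] >= -1)) and tab[k + 2] = 3*tab[1] + 7 and c != -16.
Before tab[1] := h + 1: (not (tab[0] >= -1)) and store(tab, 1, h + 1)[k + 2] = 3*h + 10 and c != -16
Before c := 2*c + 2*h: (not (tab[0] >= -1)) and store(tab, 1, h + 1)[k + 2] = 3*h + 10 and 2*c + 2*h != -16
Answer: WP = (not (tab[0] >= -1)) and store(tab, 1, h + 1)[k + 2] = 3*h + 10 and 2*c + 2*h != -16


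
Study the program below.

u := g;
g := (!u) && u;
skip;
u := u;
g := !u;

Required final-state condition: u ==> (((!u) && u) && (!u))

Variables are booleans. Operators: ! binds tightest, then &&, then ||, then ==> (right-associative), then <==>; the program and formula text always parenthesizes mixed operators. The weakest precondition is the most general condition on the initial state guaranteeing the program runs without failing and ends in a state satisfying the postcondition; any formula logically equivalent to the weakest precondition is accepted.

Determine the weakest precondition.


Working backward. After the program, the postcondition u ==> (((!u) && u) && (!u)) must hold; in canonical form it is !u.
Before g := !u: !u
Before u := u: !u
Before skip: !u
Before g := (!u) && u: !u
Before u := g: !g
Answer: WP = !g


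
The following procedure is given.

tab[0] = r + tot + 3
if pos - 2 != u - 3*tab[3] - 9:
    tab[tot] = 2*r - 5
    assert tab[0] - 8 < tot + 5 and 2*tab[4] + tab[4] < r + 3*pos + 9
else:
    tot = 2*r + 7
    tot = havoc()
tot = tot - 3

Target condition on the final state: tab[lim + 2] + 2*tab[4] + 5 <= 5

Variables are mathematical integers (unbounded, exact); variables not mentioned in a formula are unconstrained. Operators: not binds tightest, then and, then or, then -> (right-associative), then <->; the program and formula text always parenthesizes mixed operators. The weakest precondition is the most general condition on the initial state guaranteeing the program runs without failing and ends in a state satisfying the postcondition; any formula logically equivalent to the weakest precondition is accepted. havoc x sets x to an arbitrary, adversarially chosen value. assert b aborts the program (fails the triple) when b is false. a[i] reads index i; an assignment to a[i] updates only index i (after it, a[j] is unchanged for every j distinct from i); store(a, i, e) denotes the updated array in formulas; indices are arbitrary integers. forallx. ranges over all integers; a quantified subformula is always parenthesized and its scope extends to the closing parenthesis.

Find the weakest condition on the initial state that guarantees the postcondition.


Working backward. After the program, the postcondition tab[lim + 2] + 2*tab[4] + 5 <= 5 must hold; in canonical form it is tab[lim + 2] + 2*tab[4] <= 0.
Before tot := tot - 3: tab[lim + 2] + 2*tab[4] <= 0
Then branch requires store(tab, tot, 2*r - 5)[0] < tot + 13 and 3*store(tab, tot, 2*r - 5)[4] < 3*pos + r + 9 and store(tab, tot, 2*r - 5)[lim + 2] + 2*store(tab, tot, 2*r - 5)[4] <= 0; else branch requires tab[lim + 2] + 2*tab[4] <= 0.
Before the if: (3*tab[3] + pos != u - 7 -> (store(tab, tot, 2*r - 5)[0] < tot + 13 and 3*store(tab, tot, 2*r - 5)[4] < 3*pos + r + 9 and store(tab, tot, 2*r - 5)[lim + 2] + 2*store(tab, tot, 2*r - 5)[4] <= 0)) and ((not (3*tab[3] + pos != u - 7)) -> tab[lim + 2] + 2*tab[4] <= 0)
Before tab[0] := r + tot + 3: (3*tab[3] + pos != u - 7 -> (store(store(tab, 0, r + tot + 3), tot, 2*r - 5)[0] < tot + 13 and 3*store(store(tab, 0, r + tot + 3), tot, 2*r - 5)[4] < 3*pos + r + 9 and store(store(tab, 0, r + tot + 3), tot, 2*r - 5)[lim + 2] + 2*store(store(tab, 0, r + tot + 3), tot, 2*r - 5)[4] <= 0)) and ((not (3*tab[3] + pos != u - 7)) -> 2*tab[4] + store(tab, 0, r + tot + 3)[lim + 2] <= 0)
Answer: WP = (3*tab[3] + pos != u - 7 -> (store(store(tab, 0, r + tot + 3), tot, 2*r - 5)[0] < tot + 13 and 3*store(store(tab, 0, r + tot + 3), tot, 2*r - 5)[4] < 3*pos + r + 9 and store(store(tab, 0, r + tot + 3), tot, 2*r - 5)[lim + 2] + 2*store(store(tab, 0, r + tot + 3), tot, 2*r - 5)[4] <= 0)) and ((not (3*tab[3] + pos != u - 7)) -> 2*tab[4] + store(tab, 0, r + tot + 3)[lim + 2] <= 0)
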